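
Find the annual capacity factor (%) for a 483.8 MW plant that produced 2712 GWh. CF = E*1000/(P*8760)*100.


CF = 2712 * 1000 / (483.8 * 8760) * 100 = 63.9911 %


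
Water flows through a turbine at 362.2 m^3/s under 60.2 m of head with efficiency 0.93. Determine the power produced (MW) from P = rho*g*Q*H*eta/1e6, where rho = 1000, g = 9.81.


P = 1000 * 9.81 * 362.2 * 60.2 * 0.93 / 1e6 = 198.9284 MW


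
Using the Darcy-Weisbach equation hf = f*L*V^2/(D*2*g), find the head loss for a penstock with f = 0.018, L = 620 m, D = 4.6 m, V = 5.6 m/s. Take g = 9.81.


hf = 0.018 * 620 * 5.6^2 / (4.6 * 2 * 9.81) = 3.8778 m


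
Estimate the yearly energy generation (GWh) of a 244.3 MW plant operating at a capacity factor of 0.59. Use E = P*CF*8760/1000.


E = 244.3 * 0.59 * 8760 / 1000 = 1262.6401 GWh


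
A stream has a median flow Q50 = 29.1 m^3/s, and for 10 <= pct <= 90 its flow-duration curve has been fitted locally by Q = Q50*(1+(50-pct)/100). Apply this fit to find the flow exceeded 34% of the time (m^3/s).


Q = 29.1 * (1 + (50 - 34)/100) = 33.7560 m^3/s


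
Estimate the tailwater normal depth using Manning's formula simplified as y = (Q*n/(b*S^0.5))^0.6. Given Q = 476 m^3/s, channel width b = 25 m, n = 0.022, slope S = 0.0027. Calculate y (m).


y = (476 * 0.022 / (25 * 0.0027^0.5))^0.6 = 3.4982 m


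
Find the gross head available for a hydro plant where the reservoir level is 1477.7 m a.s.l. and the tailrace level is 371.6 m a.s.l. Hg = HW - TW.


Hg = 1477.7 - 371.6 = 1106.1000 m


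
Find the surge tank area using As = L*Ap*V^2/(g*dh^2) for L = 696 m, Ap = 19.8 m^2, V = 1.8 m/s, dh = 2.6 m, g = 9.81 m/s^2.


As = 696 * 19.8 * 1.8^2 / (9.81 * 2.6^2) = 673.2924 m^2


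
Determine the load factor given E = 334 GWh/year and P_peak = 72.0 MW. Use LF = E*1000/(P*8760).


LF = 334 * 1000 / (72.0 * 8760) = 0.5296


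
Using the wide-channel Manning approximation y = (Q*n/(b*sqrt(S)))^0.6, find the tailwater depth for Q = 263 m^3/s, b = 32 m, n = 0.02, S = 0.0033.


y = (263 * 0.02 / (32 * 0.0033^0.5))^0.6 = 1.8791 m


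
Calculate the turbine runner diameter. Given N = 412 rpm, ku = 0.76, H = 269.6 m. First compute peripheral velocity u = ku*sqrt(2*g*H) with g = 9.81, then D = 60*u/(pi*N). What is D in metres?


u = 0.76 * sqrt(2*9.81*269.6) = 55.2743 m/s
D = 60 * 55.2743 / (pi * 412) = 2.5623 m


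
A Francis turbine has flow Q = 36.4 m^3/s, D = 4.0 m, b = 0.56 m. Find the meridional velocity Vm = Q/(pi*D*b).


Vm = 36.4 / (pi * 4.0 * 0.56) = 5.1725 m/s


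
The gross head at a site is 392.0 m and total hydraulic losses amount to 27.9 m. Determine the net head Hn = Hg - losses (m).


Hn = 392.0 - 27.9 = 364.1000 m


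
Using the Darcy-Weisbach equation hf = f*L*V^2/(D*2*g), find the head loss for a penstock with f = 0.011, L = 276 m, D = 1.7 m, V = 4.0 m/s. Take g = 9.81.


hf = 0.011 * 276 * 4.0^2 / (1.7 * 2 * 9.81) = 1.4564 m


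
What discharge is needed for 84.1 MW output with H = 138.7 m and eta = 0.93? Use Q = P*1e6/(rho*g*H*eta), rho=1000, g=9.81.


Q = 84.1 * 1e6 / (1000 * 9.81 * 138.7 * 0.93) = 66.4611 m^3/s


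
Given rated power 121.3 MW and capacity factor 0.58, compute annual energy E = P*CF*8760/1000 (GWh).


E = 121.3 * 0.58 * 8760 / 1000 = 616.3010 GWh


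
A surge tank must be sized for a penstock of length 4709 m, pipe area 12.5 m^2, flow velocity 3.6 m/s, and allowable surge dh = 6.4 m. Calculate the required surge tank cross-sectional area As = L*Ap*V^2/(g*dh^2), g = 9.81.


As = 4709 * 12.5 * 3.6^2 / (9.81 * 6.4^2) = 1898.5181 m^2


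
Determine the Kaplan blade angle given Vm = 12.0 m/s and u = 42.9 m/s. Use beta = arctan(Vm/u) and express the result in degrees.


beta = arctan(12.0 / 42.9) = 15.6274 degrees


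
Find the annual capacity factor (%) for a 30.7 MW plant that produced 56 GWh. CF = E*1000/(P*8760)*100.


CF = 56 * 1000 / (30.7 * 8760) * 100 = 20.8231 %


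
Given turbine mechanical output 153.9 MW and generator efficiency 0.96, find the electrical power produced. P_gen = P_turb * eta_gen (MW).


P_gen = 153.9 * 0.96 = 147.7440 MW


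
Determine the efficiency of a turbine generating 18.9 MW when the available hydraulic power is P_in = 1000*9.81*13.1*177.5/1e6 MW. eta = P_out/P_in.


P_in = 1000 * 9.81 * 13.1 * 177.5 / 1e6 = 22.8107 MW
eta = 18.9 / 22.8107 = 0.8286


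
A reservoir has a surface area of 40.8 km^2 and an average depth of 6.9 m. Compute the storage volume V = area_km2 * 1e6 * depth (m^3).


V = 40.8 * 1e6 * 6.9 = 2.8152e+08 m^3


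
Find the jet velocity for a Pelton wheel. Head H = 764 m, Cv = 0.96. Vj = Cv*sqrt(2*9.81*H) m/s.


Vj = 0.96 * sqrt(2*9.81*764) = 117.5351 m/s


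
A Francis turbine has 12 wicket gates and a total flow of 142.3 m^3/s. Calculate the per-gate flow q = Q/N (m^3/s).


q = 142.3 / 12 = 11.8583 m^3/s


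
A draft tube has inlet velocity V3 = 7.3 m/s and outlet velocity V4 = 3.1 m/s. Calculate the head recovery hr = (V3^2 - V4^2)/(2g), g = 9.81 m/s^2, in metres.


hr = (7.3^2 - 3.1^2) / (2*9.81) = 2.2263 m


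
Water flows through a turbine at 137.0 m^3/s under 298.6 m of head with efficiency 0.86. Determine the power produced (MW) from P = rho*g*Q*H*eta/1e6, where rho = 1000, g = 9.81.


P = 1000 * 9.81 * 137.0 * 298.6 * 0.86 / 1e6 = 345.1261 MW


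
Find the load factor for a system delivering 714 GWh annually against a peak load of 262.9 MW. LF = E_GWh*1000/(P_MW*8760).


LF = 714 * 1000 / (262.9 * 8760) = 0.3100


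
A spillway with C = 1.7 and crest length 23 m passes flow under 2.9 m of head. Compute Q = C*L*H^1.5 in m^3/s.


Q = 1.7 * 23 * 2.9^1.5 = 193.0962 m^3/s


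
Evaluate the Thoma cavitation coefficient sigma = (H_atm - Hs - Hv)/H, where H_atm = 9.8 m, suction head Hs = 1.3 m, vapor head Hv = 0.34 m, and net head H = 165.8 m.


sigma = (9.8 - 1.3 - 0.34) / 165.8 = 0.0492


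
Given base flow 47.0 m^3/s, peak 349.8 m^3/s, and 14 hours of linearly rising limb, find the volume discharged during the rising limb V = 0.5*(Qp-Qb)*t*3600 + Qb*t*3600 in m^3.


V = 0.5*(349.8 - 47.0)*14*3600 + 47.0*14*3600 = 9.9994e+06 m^3


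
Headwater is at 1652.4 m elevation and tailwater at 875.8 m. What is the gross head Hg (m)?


Hg = 1652.4 - 875.8 = 776.6000 m


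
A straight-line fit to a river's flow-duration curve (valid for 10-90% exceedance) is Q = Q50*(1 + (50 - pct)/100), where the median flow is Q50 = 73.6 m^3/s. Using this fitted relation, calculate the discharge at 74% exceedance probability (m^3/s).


Q = 73.6 * (1 + (50 - 74)/100) = 55.9360 m^3/s


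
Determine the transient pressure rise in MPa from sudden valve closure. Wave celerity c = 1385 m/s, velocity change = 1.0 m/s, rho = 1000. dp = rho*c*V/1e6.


dp = 1000 * 1385 * 1.0 / 1e6 = 1.3850 MPa


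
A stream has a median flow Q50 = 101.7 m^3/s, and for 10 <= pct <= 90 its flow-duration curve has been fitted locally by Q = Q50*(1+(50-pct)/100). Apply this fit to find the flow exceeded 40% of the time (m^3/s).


Q = 101.7 * (1 + (50 - 40)/100) = 111.8700 m^3/s


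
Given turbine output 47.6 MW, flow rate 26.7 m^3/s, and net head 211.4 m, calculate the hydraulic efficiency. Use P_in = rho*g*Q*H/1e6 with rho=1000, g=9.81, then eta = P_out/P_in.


P_in = 1000 * 9.81 * 26.7 * 211.4 / 1e6 = 55.3714 MW
eta = 47.6 / 55.3714 = 0.8597


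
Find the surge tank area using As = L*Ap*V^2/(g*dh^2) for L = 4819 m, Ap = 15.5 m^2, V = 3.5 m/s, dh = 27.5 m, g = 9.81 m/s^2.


As = 4819 * 15.5 * 3.5^2 / (9.81 * 27.5^2) = 123.3361 m^2


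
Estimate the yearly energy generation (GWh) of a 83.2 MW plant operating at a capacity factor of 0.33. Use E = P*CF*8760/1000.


E = 83.2 * 0.33 * 8760 / 1000 = 240.5146 GWh


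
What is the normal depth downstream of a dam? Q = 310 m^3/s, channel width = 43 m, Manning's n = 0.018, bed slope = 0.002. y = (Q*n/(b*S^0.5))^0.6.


y = (310 * 0.018 / (43 * 0.002^0.5))^0.6 = 1.8949 m


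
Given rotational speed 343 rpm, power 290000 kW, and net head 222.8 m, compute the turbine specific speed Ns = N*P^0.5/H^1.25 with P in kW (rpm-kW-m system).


Ns = 343 * 290000^0.5 / 222.8^1.25 = 214.5849


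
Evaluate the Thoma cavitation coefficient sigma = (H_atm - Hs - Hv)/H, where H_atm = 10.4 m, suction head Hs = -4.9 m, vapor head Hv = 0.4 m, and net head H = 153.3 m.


sigma = (10.4 - (-4.9) - 0.4) / 153.3 = 0.0972


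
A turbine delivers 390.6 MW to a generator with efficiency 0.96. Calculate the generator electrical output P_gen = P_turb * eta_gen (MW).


P_gen = 390.6 * 0.96 = 374.9760 MW


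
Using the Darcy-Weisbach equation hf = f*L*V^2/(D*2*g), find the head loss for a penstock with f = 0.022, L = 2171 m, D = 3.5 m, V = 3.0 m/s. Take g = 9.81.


hf = 0.022 * 2171 * 3.0^2 / (3.5 * 2 * 9.81) = 6.2598 m


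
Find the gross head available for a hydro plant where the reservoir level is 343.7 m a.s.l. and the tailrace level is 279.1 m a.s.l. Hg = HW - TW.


Hg = 343.7 - 279.1 = 64.6000 m


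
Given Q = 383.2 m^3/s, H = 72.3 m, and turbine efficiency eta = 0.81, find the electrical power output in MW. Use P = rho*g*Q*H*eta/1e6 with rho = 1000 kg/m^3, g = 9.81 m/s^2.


P = 1000 * 9.81 * 383.2 * 72.3 * 0.81 / 1e6 = 220.1496 MW


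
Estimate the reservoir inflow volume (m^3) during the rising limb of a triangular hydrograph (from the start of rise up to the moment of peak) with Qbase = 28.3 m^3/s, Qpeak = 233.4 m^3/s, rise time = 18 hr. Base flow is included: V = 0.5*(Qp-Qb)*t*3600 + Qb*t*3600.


V = 0.5*(233.4 - 28.3)*18*3600 + 28.3*18*3600 = 8.4791e+06 m^3


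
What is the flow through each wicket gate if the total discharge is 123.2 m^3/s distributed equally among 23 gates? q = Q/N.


q = 123.2 / 23 = 5.3565 m^3/s


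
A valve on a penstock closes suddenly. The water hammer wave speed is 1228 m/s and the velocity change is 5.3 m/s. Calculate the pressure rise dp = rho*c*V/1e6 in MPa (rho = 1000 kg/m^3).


dp = 1000 * 1228 * 5.3 / 1e6 = 6.5084 MPa


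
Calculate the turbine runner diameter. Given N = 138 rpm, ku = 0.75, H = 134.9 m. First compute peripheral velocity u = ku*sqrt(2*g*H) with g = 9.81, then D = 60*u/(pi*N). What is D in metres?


u = 0.75 * sqrt(2*9.81*134.9) = 38.5848 m/s
D = 60 * 38.5848 / (pi * 138) = 5.3400 m


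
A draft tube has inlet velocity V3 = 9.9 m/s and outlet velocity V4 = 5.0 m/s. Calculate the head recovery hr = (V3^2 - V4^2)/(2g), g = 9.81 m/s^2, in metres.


hr = (9.9^2 - 5.0^2) / (2*9.81) = 3.7212 m


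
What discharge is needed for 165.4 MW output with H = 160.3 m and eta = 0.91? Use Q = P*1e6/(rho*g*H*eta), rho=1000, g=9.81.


Q = 165.4 * 1e6 / (1000 * 9.81 * 160.3 * 0.91) = 115.5824 m^3/s


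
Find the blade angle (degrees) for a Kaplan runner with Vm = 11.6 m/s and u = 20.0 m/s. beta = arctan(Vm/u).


beta = arctan(11.6 / 20.0) = 30.1137 degrees


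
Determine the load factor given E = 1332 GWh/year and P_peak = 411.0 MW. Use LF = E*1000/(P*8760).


LF = 1332 * 1000 / (411.0 * 8760) = 0.3700


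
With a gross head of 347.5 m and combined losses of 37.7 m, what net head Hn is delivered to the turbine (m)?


Hn = 347.5 - 37.7 = 309.8000 m


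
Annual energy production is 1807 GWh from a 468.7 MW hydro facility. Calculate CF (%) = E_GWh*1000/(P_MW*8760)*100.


CF = 1807 * 1000 / (468.7 * 8760) * 100 = 44.0108 %


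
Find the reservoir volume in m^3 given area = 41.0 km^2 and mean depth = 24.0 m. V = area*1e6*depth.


V = 41.0 * 1e6 * 24.0 = 9.8400e+08 m^3


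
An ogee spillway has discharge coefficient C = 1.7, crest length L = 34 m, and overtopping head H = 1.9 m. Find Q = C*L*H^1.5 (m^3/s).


Q = 1.7 * 34 * 1.9^1.5 = 151.3764 m^3/s


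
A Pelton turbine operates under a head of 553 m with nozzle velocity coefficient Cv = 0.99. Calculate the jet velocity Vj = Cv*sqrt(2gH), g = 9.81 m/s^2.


Vj = 0.99 * sqrt(2*9.81*553) = 103.1210 m/s


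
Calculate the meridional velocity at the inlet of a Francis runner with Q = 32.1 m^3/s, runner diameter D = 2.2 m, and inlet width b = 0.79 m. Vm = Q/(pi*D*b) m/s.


Vm = 32.1 / (pi * 2.2 * 0.79) = 5.8790 m/s


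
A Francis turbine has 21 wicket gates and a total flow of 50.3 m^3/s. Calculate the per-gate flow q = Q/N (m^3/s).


q = 50.3 / 21 = 2.3952 m^3/s


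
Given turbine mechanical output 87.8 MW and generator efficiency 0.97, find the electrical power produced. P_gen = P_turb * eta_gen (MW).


P_gen = 87.8 * 0.97 = 85.1660 MW


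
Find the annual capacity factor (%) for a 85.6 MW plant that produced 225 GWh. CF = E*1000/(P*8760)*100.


CF = 225 * 1000 / (85.6 * 8760) * 100 = 30.0058 %


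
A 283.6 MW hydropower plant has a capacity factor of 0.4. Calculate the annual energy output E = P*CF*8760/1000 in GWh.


E = 283.6 * 0.4 * 8760 / 1000 = 993.7344 GWh


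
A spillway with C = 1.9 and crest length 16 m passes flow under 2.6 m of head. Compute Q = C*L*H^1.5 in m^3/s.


Q = 1.9 * 16 * 2.6^1.5 = 127.4482 m^3/s


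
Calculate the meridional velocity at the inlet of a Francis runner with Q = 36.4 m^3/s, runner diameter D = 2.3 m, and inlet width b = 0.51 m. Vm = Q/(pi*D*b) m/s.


Vm = 36.4 / (pi * 2.3 * 0.51) = 9.8776 m/s


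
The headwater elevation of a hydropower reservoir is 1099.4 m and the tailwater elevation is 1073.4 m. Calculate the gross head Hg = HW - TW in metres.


Hg = 1099.4 - 1073.4 = 26.0000 m


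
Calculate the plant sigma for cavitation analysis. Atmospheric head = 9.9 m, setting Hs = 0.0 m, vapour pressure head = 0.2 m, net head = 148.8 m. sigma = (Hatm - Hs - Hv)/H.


sigma = (9.9 - 0.0 - 0.2) / 148.8 = 0.0652


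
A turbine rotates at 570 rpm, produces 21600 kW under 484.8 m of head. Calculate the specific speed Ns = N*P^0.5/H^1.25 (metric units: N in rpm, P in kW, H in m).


Ns = 570 * 21600^0.5 / 484.8^1.25 = 36.8255


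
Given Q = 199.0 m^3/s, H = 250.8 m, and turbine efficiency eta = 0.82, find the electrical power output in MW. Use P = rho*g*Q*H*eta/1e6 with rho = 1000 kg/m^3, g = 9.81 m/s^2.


P = 1000 * 9.81 * 199.0 * 250.8 * 0.82 / 1e6 = 401.4796 MW


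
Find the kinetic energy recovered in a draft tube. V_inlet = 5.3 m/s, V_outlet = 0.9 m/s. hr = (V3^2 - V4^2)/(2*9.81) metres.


hr = (5.3^2 - 0.9^2) / (2*9.81) = 1.3904 m


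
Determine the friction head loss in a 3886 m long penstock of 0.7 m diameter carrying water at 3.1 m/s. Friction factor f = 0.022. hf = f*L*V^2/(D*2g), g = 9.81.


hf = 0.022 * 3886 * 3.1^2 / (0.7 * 2 * 9.81) = 59.8207 m


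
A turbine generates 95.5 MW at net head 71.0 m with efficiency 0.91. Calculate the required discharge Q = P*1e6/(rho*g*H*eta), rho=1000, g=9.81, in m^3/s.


Q = 95.5 * 1e6 / (1000 * 9.81 * 71.0 * 0.91) = 150.6727 m^3/s


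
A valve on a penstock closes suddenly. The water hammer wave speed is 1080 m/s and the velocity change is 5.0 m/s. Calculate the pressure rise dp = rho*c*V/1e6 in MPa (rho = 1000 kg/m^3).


dp = 1000 * 1080 * 5.0 / 1e6 = 5.4000 MPa


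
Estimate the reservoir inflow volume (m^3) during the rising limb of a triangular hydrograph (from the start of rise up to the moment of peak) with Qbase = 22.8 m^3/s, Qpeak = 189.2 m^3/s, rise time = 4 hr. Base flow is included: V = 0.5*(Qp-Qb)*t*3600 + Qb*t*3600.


V = 0.5*(189.2 - 22.8)*4*3600 + 22.8*4*3600 = 1.5264e+06 m^3


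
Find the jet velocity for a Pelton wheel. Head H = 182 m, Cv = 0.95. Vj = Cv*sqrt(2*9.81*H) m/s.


Vj = 0.95 * sqrt(2*9.81*182) = 56.7687 m/s


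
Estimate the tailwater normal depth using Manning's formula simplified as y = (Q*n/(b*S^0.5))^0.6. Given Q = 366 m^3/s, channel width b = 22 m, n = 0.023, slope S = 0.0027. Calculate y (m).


y = (366 * 0.023 / (22 * 0.0027^0.5))^0.6 = 3.3133 m


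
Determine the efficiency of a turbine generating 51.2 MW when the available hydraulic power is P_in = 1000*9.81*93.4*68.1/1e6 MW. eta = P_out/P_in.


P_in = 1000 * 9.81 * 93.4 * 68.1 / 1e6 = 62.3969 MW
eta = 51.2 / 62.3969 = 0.8206


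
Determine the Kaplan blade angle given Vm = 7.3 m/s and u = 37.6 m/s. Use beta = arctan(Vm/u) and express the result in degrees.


beta = arctan(7.3 / 37.6) = 10.9872 degrees


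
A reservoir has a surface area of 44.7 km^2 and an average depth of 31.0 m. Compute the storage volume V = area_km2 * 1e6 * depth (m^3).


V = 44.7 * 1e6 * 31.0 = 1.3857e+09 m^3


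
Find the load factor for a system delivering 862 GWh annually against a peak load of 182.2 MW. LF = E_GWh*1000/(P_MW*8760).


LF = 862 * 1000 / (182.2 * 8760) = 0.5401


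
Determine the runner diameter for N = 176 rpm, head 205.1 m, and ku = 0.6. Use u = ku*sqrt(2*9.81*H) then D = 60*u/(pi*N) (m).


u = 0.6 * sqrt(2*9.81*205.1) = 38.0613 m/s
D = 60 * 38.0613 / (pi * 176) = 4.1302 m


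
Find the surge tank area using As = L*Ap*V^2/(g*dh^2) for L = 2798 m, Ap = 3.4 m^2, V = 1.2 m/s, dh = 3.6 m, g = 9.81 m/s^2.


As = 2798 * 3.4 * 1.2^2 / (9.81 * 3.6^2) = 107.7495 m^2


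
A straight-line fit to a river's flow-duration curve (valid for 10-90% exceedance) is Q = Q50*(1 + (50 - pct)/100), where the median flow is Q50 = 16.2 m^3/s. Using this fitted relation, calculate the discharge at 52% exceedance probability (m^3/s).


Q = 16.2 * (1 + (50 - 52)/100) = 15.8760 m^3/s


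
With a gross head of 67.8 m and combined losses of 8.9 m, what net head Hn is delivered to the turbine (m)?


Hn = 67.8 - 8.9 = 58.9000 m


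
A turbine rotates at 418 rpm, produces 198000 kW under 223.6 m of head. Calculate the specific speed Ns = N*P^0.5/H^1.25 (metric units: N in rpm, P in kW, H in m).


Ns = 418 * 198000^0.5 / 223.6^1.25 = 215.1142


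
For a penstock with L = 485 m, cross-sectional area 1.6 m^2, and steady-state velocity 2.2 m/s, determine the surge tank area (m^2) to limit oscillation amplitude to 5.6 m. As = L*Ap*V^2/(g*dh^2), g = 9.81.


As = 485 * 1.6 * 2.2^2 / (9.81 * 5.6^2) = 12.2085 m^2


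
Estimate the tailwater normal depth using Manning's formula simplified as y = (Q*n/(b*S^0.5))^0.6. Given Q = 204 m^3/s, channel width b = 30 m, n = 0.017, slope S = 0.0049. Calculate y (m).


y = (204 * 0.017 / (30 * 0.0049^0.5))^0.6 = 1.3512 m


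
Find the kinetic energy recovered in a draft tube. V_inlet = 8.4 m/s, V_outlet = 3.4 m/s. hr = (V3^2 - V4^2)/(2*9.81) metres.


hr = (8.4^2 - 3.4^2) / (2*9.81) = 3.0071 m


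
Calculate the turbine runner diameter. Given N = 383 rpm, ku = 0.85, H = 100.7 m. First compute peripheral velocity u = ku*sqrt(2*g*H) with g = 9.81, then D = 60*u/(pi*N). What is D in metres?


u = 0.85 * sqrt(2*9.81*100.7) = 37.7818 m/s
D = 60 * 37.7818 / (pi * 383) = 1.8840 m


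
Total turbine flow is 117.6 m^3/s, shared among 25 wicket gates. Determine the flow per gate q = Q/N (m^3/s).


q = 117.6 / 25 = 4.7040 m^3/s


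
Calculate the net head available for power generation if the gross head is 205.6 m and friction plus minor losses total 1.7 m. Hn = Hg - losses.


Hn = 205.6 - 1.7 = 203.9000 m


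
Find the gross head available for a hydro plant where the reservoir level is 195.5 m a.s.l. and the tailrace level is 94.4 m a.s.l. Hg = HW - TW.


Hg = 195.5 - 94.4 = 101.1000 m


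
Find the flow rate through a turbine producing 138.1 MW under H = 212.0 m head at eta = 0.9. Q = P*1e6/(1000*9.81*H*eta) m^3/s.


Q = 138.1 * 1e6 / (1000 * 9.81 * 212.0 * 0.9) = 73.7813 m^3/s


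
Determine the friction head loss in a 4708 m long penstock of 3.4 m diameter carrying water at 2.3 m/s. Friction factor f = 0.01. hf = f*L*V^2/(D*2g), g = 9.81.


hf = 0.01 * 4708 * 2.3^2 / (3.4 * 2 * 9.81) = 3.7335 m


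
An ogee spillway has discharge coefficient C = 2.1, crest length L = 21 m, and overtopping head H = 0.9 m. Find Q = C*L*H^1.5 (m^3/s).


Q = 2.1 * 21 * 0.9^1.5 = 37.6532 m^3/s


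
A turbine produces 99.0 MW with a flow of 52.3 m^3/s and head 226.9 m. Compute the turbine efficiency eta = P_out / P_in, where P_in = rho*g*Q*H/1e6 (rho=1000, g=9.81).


P_in = 1000 * 9.81 * 52.3 * 226.9 / 1e6 = 116.4140 MW
eta = 99.0 / 116.4140 = 0.8504


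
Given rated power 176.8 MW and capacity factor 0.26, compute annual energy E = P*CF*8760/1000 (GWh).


E = 176.8 * 0.26 * 8760 / 1000 = 402.6797 GWh


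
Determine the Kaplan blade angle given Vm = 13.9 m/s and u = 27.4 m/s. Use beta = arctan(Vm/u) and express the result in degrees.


beta = arctan(13.9 / 27.4) = 26.8986 degrees


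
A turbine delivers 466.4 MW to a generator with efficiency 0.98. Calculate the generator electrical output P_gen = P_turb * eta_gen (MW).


P_gen = 466.4 * 0.98 = 457.0720 MW


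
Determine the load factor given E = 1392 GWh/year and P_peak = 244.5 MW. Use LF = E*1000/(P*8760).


LF = 1392 * 1000 / (244.5 * 8760) = 0.6499


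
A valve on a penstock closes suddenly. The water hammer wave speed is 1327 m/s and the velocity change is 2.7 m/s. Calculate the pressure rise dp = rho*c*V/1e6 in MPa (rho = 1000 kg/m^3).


dp = 1000 * 1327 * 2.7 / 1e6 = 3.5829 MPa


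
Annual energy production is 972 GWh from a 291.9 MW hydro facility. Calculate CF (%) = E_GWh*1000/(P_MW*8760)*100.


CF = 972 * 1000 / (291.9 * 8760) * 100 = 38.0126 %


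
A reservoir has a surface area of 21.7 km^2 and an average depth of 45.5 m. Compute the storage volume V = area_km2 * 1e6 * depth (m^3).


V = 21.7 * 1e6 * 45.5 = 9.8735e+08 m^3


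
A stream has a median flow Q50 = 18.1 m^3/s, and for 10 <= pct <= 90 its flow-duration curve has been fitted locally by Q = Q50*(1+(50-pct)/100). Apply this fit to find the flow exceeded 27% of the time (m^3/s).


Q = 18.1 * (1 + (50 - 27)/100) = 22.2630 m^3/s


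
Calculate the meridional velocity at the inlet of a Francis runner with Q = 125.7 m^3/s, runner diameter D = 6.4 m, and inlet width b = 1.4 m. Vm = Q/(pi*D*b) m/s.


Vm = 125.7 / (pi * 6.4 * 1.4) = 4.4656 m/s


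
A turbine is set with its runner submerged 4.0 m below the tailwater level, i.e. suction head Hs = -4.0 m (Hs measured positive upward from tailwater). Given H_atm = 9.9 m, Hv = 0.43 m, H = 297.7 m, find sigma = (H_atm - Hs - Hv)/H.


sigma = (9.9 - (-4.0) - 0.43) / 297.7 = 0.0452


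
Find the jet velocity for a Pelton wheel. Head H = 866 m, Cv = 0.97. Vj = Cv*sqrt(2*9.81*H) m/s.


Vj = 0.97 * sqrt(2*9.81*866) = 126.4387 m/s


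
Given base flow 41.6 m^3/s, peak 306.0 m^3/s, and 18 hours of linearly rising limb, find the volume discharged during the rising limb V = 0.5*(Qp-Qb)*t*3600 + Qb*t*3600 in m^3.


V = 0.5*(306.0 - 41.6)*18*3600 + 41.6*18*3600 = 1.1262e+07 m^3


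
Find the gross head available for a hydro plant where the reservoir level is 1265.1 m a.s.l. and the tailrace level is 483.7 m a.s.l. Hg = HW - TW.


Hg = 1265.1 - 483.7 = 781.4000 m


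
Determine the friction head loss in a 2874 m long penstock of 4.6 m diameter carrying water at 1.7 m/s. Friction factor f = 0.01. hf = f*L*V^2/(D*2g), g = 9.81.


hf = 0.01 * 2874 * 1.7^2 / (4.6 * 2 * 9.81) = 0.9203 m


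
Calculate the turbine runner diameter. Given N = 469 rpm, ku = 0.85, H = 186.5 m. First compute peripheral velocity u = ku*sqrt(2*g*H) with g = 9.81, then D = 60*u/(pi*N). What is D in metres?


u = 0.85 * sqrt(2*9.81*186.5) = 51.4171 m/s
D = 60 * 51.4171 / (pi * 469) = 2.0938 m


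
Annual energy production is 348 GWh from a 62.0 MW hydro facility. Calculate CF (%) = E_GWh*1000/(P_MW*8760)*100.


CF = 348 * 1000 / (62.0 * 8760) * 100 = 64.0742 %


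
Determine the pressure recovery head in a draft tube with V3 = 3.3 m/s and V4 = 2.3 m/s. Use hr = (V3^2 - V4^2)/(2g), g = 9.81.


hr = (3.3^2 - 2.3^2) / (2*9.81) = 0.2854 m


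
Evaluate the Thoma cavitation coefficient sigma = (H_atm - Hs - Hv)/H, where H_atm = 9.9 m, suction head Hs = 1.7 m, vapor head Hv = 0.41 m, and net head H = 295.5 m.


sigma = (9.9 - 1.7 - 0.41) / 295.5 = 0.0264


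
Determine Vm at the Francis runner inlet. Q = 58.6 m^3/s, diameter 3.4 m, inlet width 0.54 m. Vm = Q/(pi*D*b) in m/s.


Vm = 58.6 / (pi * 3.4 * 0.54) = 10.1596 m/s


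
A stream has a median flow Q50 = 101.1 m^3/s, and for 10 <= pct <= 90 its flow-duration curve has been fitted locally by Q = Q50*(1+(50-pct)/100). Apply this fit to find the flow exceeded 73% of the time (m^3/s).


Q = 101.1 * (1 + (50 - 73)/100) = 77.8470 m^3/s


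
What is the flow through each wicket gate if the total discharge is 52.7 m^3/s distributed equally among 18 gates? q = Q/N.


q = 52.7 / 18 = 2.9278 m^3/s


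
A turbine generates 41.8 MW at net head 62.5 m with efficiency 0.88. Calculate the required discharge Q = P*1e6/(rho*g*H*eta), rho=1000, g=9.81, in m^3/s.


Q = 41.8 * 1e6 / (1000 * 9.81 * 62.5 * 0.88) = 77.4720 m^3/s


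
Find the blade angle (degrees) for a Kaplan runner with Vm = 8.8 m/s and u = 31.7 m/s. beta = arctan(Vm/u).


beta = arctan(8.8 / 31.7) = 15.5148 degrees


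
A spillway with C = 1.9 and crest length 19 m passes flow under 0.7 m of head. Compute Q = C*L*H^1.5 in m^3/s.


Q = 1.9 * 19 * 0.7^1.5 = 21.1424 m^3/s


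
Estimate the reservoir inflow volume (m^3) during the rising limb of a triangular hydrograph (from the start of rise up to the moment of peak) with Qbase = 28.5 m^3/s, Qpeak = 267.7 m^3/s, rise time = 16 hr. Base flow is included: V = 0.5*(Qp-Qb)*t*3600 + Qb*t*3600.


V = 0.5*(267.7 - 28.5)*16*3600 + 28.5*16*3600 = 8.5306e+06 m^3


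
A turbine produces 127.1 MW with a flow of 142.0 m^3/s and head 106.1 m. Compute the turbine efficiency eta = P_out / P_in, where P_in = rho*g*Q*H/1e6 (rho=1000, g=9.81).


P_in = 1000 * 9.81 * 142.0 * 106.1 / 1e6 = 147.7994 MW
eta = 127.1 / 147.7994 = 0.8599


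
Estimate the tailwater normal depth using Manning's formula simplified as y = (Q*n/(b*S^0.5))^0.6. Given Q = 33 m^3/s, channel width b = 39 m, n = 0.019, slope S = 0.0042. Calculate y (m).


y = (33 * 0.019 / (39 * 0.0042^0.5))^0.6 = 0.4333 m


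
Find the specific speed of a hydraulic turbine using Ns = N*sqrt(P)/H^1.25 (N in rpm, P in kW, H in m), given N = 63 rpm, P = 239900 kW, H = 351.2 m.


Ns = 63 * 239900^0.5 / 351.2^1.25 = 20.2961


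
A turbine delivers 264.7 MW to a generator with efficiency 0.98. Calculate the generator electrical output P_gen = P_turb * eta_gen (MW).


P_gen = 264.7 * 0.98 = 259.4060 MW


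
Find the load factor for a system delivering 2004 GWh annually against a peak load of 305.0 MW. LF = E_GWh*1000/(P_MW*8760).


LF = 2004 * 1000 / (305.0 * 8760) = 0.7501


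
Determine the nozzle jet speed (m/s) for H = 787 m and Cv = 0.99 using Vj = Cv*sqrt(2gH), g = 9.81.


Vj = 0.99 * sqrt(2*9.81*787) = 123.0190 m/s


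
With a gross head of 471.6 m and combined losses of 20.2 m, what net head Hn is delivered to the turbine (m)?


Hn = 471.6 - 20.2 = 451.4000 m


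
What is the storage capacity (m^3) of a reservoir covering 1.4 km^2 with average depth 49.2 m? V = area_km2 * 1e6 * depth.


V = 1.4 * 1e6 * 49.2 = 6.8880e+07 m^3


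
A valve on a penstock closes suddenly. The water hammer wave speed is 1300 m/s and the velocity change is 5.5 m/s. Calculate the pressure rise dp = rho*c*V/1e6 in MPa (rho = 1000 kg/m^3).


dp = 1000 * 1300 * 5.5 / 1e6 = 7.1500 MPa


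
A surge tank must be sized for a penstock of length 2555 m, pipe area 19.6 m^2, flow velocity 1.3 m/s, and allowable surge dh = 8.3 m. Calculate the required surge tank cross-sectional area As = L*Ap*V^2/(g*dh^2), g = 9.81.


As = 2555 * 19.6 * 1.3^2 / (9.81 * 8.3^2) = 125.2300 m^2


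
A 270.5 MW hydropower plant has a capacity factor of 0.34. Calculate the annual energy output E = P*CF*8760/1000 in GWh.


E = 270.5 * 0.34 * 8760 / 1000 = 805.6572 GWh


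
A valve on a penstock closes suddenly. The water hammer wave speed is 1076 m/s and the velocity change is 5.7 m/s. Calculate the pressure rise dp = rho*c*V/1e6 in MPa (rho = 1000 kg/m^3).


dp = 1000 * 1076 * 5.7 / 1e6 = 6.1332 MPa


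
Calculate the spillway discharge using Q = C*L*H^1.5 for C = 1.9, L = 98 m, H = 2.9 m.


Q = 1.9 * 98 * 2.9^1.5 = 919.5528 m^3/s


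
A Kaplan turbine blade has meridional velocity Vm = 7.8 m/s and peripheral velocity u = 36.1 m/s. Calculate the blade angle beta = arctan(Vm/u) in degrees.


beta = arctan(7.8 / 36.1) = 12.1923 degrees


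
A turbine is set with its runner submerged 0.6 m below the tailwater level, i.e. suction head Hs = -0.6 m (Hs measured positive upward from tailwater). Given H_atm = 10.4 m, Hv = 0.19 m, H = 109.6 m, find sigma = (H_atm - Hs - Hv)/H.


sigma = (10.4 - (-0.6) - 0.19) / 109.6 = 0.0986


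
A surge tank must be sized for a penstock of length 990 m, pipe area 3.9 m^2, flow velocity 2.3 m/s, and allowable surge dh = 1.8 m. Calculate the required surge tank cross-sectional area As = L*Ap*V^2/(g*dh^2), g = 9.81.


As = 990 * 3.9 * 2.3^2 / (9.81 * 1.8^2) = 642.6011 m^2


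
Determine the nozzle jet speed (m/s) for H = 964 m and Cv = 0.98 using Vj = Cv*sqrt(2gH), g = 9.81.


Vj = 0.98 * sqrt(2*9.81*964) = 134.7765 m/s


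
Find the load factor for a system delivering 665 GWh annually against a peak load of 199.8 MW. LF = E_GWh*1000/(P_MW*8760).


LF = 665 * 1000 / (199.8 * 8760) = 0.3799


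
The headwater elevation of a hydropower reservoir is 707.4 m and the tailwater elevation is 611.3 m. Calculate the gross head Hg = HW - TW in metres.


Hg = 707.4 - 611.3 = 96.1000 m


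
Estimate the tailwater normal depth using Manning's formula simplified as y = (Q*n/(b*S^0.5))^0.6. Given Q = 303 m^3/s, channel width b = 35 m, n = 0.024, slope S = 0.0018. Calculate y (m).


y = (303 * 0.024 / (35 * 0.0018^0.5))^0.6 = 2.5940 m


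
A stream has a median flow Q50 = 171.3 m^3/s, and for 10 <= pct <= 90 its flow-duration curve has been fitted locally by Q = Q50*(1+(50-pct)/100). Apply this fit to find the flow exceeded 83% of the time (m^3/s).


Q = 171.3 * (1 + (50 - 83)/100) = 114.7710 m^3/s


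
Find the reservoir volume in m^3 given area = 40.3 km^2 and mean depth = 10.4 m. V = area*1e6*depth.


V = 40.3 * 1e6 * 10.4 = 4.1912e+08 m^3


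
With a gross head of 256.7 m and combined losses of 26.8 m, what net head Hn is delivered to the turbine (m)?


Hn = 256.7 - 26.8 = 229.9000 m


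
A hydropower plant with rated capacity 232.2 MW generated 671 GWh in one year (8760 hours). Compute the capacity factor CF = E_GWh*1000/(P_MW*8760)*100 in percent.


CF = 671 * 1000 / (232.2 * 8760) * 100 = 32.9880 %


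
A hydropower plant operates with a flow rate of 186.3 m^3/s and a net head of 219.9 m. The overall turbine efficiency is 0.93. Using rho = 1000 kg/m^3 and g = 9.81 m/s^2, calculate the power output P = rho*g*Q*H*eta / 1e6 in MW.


P = 1000 * 9.81 * 186.3 * 219.9 * 0.93 / 1e6 = 373.7576 MW


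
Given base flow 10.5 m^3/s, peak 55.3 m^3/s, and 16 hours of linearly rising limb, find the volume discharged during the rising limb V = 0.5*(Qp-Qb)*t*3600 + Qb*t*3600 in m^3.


V = 0.5*(55.3 - 10.5)*16*3600 + 10.5*16*3600 = 1.8950e+06 m^3


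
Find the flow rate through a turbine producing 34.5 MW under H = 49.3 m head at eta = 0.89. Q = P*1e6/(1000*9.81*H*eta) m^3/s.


Q = 34.5 * 1e6 / (1000 * 9.81 * 49.3 * 0.89) = 80.1518 m^3/s


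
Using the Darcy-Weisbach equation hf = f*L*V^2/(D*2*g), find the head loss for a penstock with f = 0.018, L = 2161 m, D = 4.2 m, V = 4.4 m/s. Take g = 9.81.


hf = 0.018 * 2161 * 4.4^2 / (4.2 * 2 * 9.81) = 9.1387 m


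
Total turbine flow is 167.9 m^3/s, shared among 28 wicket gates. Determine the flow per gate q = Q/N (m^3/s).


q = 167.9 / 28 = 5.9964 m^3/s


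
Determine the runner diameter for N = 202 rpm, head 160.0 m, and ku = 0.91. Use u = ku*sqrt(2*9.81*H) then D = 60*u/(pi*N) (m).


u = 0.91 * sqrt(2*9.81*160.0) = 50.9860 m/s
D = 60 * 50.9860 / (pi * 202) = 4.8206 m


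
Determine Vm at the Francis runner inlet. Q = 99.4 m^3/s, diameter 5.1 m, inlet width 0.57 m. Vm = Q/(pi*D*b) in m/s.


Vm = 99.4 / (pi * 5.1 * 0.57) = 10.8841 m/s


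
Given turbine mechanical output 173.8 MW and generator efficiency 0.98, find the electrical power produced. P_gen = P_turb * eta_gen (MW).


P_gen = 173.8 * 0.98 = 170.3240 MW


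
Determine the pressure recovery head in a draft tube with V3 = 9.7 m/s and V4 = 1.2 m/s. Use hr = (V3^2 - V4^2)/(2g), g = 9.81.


hr = (9.7^2 - 1.2^2) / (2*9.81) = 4.7222 m


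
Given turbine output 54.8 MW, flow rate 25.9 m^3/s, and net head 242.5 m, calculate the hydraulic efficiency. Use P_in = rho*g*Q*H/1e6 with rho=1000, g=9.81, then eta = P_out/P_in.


P_in = 1000 * 9.81 * 25.9 * 242.5 / 1e6 = 61.6142 MW
eta = 54.8 / 61.6142 = 0.8894


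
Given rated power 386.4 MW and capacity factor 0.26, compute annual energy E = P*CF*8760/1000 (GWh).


E = 386.4 * 0.26 * 8760 / 1000 = 880.0646 GWh


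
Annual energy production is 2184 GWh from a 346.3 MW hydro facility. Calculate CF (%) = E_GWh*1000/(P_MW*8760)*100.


CF = 2184 * 1000 / (346.3 * 8760) * 100 = 71.9940 %


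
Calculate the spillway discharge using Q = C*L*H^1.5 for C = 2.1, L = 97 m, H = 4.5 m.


Q = 2.1 * 97 * 4.5^1.5 = 1944.5083 m^3/s


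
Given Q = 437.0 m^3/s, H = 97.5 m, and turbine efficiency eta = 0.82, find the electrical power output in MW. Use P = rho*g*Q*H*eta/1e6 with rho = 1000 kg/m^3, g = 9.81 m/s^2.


P = 1000 * 9.81 * 437.0 * 97.5 * 0.82 / 1e6 = 342.7433 MW


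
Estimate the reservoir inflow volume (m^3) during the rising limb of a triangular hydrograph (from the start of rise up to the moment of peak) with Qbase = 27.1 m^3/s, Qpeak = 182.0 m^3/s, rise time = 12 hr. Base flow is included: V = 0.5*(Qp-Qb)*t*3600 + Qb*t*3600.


V = 0.5*(182.0 - 27.1)*12*3600 + 27.1*12*3600 = 4.5166e+06 m^3


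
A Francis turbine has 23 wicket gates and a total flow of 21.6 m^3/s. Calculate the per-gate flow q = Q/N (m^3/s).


q = 21.6 / 23 = 0.9391 m^3/s


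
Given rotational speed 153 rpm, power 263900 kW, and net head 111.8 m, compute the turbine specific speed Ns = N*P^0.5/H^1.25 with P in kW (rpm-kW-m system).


Ns = 153 * 263900^0.5 / 111.8^1.25 = 216.2016


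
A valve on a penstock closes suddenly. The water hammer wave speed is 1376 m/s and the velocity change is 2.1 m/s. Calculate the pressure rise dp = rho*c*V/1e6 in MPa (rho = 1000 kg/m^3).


dp = 1000 * 1376 * 2.1 / 1e6 = 2.8896 MPa


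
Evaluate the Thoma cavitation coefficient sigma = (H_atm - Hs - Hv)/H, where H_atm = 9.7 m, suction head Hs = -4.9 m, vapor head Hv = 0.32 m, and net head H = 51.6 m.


sigma = (9.7 - (-4.9) - 0.32) / 51.6 = 0.2767


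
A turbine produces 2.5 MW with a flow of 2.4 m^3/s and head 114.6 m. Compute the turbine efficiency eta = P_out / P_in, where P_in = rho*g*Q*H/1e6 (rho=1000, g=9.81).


P_in = 1000 * 9.81 * 2.4 * 114.6 / 1e6 = 2.6981 MW
eta = 2.5 / 2.6981 = 0.9266


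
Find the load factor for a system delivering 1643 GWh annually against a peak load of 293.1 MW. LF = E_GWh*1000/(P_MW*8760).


LF = 1643 * 1000 / (293.1 * 8760) = 0.6399


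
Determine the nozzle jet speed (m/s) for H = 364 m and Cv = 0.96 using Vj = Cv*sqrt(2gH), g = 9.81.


Vj = 0.96 * sqrt(2*9.81*364) = 81.1281 m/s


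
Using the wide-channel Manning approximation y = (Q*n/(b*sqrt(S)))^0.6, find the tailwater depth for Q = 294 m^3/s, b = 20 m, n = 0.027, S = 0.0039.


y = (294 * 0.027 / (20 * 0.0039^0.5))^0.6 = 3.0331 m


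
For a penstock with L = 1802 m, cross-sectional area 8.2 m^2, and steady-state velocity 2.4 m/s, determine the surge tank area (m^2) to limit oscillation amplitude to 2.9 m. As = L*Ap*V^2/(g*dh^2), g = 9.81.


As = 1802 * 8.2 * 2.4^2 / (9.81 * 2.9^2) = 1031.6351 m^2


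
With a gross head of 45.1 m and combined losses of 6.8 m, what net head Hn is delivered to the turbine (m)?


Hn = 45.1 - 6.8 = 38.3000 m


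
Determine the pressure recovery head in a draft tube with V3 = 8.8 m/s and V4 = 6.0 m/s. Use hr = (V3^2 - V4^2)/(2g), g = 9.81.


hr = (8.8^2 - 6.0^2) / (2*9.81) = 2.1121 m


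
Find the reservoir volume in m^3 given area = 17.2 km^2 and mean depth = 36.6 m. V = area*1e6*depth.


V = 17.2 * 1e6 * 36.6 = 6.2952e+08 m^3


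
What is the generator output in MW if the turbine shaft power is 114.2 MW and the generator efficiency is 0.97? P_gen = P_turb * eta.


P_gen = 114.2 * 0.97 = 110.7740 MW


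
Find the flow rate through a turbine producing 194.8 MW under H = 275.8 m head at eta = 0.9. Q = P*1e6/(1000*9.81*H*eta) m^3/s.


Q = 194.8 * 1e6 / (1000 * 9.81 * 275.8 * 0.9) = 79.9987 m^3/s


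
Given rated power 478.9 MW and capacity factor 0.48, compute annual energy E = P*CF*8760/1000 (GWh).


E = 478.9 * 0.48 * 8760 / 1000 = 2013.6787 GWh


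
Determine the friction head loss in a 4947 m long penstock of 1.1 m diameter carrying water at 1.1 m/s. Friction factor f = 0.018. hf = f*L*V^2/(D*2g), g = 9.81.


hf = 0.018 * 4947 * 1.1^2 / (1.1 * 2 * 9.81) = 4.9924 m


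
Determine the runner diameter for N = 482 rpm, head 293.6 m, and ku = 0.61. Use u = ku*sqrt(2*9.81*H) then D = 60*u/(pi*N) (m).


u = 0.61 * sqrt(2*9.81*293.6) = 46.2975 m/s
D = 60 * 46.2975 / (pi * 482) = 1.8345 m


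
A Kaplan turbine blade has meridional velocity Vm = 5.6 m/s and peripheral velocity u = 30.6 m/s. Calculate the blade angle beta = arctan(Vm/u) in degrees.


beta = arctan(5.6 / 30.6) = 10.3707 degrees


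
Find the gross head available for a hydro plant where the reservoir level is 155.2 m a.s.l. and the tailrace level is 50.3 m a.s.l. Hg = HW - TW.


Hg = 155.2 - 50.3 = 104.9000 m


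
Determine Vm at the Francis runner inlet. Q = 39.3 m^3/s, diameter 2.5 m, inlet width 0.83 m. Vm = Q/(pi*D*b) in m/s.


Vm = 39.3 / (pi * 2.5 * 0.83) = 6.0287 m/s


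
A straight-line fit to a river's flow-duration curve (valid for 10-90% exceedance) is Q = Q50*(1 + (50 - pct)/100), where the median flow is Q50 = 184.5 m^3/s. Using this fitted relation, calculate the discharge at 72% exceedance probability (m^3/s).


Q = 184.5 * (1 + (50 - 72)/100) = 143.9100 m^3/s


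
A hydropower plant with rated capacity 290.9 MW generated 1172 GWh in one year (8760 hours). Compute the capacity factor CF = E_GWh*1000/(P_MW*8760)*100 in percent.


CF = 1172 * 1000 / (290.9 * 8760) * 100 = 45.9917 %


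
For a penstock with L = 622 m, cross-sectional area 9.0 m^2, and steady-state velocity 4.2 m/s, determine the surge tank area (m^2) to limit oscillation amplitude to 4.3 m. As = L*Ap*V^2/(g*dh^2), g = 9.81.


As = 622 * 9.0 * 4.2^2 / (9.81 * 4.3^2) = 544.4093 m^2


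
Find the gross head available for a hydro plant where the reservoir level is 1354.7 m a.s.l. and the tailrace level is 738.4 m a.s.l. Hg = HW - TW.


Hg = 1354.7 - 738.4 = 616.3000 m


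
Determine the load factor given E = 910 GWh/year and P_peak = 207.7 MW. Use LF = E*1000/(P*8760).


LF = 910 * 1000 / (207.7 * 8760) = 0.5002


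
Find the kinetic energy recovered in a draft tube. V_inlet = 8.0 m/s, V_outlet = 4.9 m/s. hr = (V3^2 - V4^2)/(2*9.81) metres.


hr = (8.0^2 - 4.9^2) / (2*9.81) = 2.0382 m


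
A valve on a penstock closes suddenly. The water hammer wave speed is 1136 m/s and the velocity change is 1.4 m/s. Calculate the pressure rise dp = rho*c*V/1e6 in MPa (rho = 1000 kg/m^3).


dp = 1000 * 1136 * 1.4 / 1e6 = 1.5904 MPa


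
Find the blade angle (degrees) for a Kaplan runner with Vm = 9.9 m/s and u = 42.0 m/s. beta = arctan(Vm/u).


beta = arctan(9.9 / 42.0) = 13.2633 degrees


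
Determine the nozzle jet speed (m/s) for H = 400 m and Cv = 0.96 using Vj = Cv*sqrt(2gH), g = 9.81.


Vj = 0.96 * sqrt(2*9.81*400) = 85.0454 m/s
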